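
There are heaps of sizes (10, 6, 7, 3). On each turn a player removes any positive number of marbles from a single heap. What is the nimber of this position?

8

Nim-sum: 10 ⊕ 6 ⊕ 7 ⊕ 3 = 8.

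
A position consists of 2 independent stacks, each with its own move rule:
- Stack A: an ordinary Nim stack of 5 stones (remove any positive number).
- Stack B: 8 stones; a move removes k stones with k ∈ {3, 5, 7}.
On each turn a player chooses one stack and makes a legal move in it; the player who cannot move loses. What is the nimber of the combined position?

7

Stack A is a plain Nim stack of size 5, so its Grundy value is 5.
Build the Grundy sequence for stack B with g(k) = mex{g(k−s) : s ∈ {3, 5, 7}, s ≤ k}:
g(0) = mex{} = 0
g(1) = mex{} = 0
g(2) = mex{} = 0
g(3) = mex{0} = 1
g(4) = mex{0} = 1
g(5) = mex{0} = 1
g(6) = mex{0,1} = 2
g(7) = mex{0,1} = 2
g(8) = mex{0,1} = 2
So g(8) = 2.
The value of a disjunctive sum is the nim-sum of the parts.
Combined value = 5 XOR 2 = 7.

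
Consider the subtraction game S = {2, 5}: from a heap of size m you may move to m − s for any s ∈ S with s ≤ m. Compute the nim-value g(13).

Grundy values for subtraction set {2, 5}:
k:     0  1  2  3  4  5  6  7  8  9 10 11 12 13
g(k):  0  0  1  1  0  2  1  0  0  1  1  0  2  1
So g(13) = 1.

1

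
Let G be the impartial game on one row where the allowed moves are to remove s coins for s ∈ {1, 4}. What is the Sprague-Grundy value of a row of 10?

0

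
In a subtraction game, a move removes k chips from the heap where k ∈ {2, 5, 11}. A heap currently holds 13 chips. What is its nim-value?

3

Build the Grundy sequence with g(k) = mex{g(k−s) : s ∈ {2, 5, 11}, s ≤ k}:
k:     0  1  2  3  4  5  6  7  8  9 10 11 12 13
g(k):  0  0  1  1  0  2  1  0  0  1  1  2  2  3
So g(13) = 3.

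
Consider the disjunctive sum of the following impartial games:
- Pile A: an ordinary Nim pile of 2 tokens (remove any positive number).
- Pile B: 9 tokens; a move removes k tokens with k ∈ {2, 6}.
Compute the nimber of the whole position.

2

Pile A is a plain Nim pile of size 2, so its Grundy value is 2.
For pile B, compute g(0), g(1), … with moves {2, 6}:
g(0) = mex{} = 0
g(1) = mex{} = 0
g(2) = mex{0} = 1
g(3) = mex{0} = 1
g(4) = mex{1} = 0
g(5) = mex{1} = 0
g(6) = mex{0} = 1
g(7) = mex{0} = 1
g(8) = mex{1} = 0
g(9) = mex{1} = 0
So g(9) = 0.
By the Sprague-Grundy theorem, the Grundy value of a sum of independent games is the XOR of the component values.
Combined value = 2 ⊕ 0 = 2.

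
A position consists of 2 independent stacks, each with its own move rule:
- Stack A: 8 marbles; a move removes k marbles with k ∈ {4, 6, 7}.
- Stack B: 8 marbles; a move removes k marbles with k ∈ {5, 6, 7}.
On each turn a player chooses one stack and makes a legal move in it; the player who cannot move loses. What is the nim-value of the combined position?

For stack A, compute g(0), g(1), … with moves {4, 6, 7}:
k:     0  1  2  3  4  5  6  7  8
g(k):  0  0  0  0  1  1  1  1  2
So g(8) = 2.
Build the Grundy sequence for stack B with g(k) = mex{g(k−s) : s ∈ {5, 6, 7}, s ≤ k}:
k:     0  1  2  3  4  5  6  7  8
g(k):  0  0  0  0  0  1  1  1  1
So g(8) = 1.
The value of a disjunctive sum is the nim-sum of the parts.
Combined value = 2 ⊕ 1 = 3.

3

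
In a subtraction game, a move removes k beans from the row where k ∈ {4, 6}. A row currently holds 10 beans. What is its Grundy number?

0

Grundy values for subtraction set {4, 6}:
g(0) = mex{} = 0
g(1) = mex{} = 0
g(2) = mex{} = 0
g(3) = mex{} = 0
g(4) = mex{0} = 1
g(5) = mex{0} = 1
g(6) = mex{0} = 1
g(7) = mex{0} = 1
g(8) = mex{0,1} = 2
g(9) = mex{0,1} = 2
g(10) = mex{1} = 0
So g(10) = 0.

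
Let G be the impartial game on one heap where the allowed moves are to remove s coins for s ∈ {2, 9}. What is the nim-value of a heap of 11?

Grundy values for subtraction set {2, 9}:
g(0) = mex{} = 0
g(1) = mex{} = 0
g(2) = mex{0} = 1
g(3) = mex{0} = 1
g(4) = mex{1} = 0
g(5) = mex{1} = 0
g(6) = mex{0} = 1
g(7) = mex{0} = 1
g(8) = mex{1} = 0
g(9) = mex{0,1} = 2
g(10) = mex{0} = 1
g(11) = mex{1,2} = 0
So g(11) = 0.

0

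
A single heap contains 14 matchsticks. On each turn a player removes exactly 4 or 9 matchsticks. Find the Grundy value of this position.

Compute g(0), g(1), … for moves {4, 9}:
k:     0  1  2  3  4  5  6  7  8  9 10 11 12 13 14
g(k):  0  0  0  0  1  1  1  1  0  2  2  2  1  0  0
So g(14) = 0.

0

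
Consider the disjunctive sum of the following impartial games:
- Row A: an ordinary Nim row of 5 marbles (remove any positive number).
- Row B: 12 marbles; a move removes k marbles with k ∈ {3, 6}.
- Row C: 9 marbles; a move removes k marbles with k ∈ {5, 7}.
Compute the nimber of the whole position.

Row A is a plain Nim row of size 5, so its Grundy value is 5.
Build the Grundy sequence for row B with g(k) = mex{g(k−s) : s ∈ {3, 6}, s ≤ k}:
g(0) = mex{} = 0
g(1) = mex{} = 0
g(2) = mex{} = 0
g(3) = mex{0} = 1
g(4) = mex{0} = 1
g(5) = mex{0} = 1
g(6) = mex{0,1} = 2
g(7) = mex{0,1} = 2
g(8) = mex{0,1} = 2
g(9) = mex{1,2} = 0
g(10) = mex{1,2} = 0
g(11) = mex{1,2} = 0
g(12) = mex{0,2} = 1
So g(12) = 1.
Grundy values for row C (subtraction set {5, 7}):
k:     0  1  2  3  4  5  6  7  8  9
g(k):  0  0  0  0  0  1  1  1  1  1
So g(9) = 1.
The value of a disjunctive sum is the nim-sum of the parts.
Combined value = 5 ⊕ 1 ⊕ 1 = 5.

5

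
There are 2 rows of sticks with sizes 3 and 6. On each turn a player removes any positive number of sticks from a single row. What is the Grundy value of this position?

Write each in binary and XOR column by column:
  011  (3)
  110  (6)
  ---
  101  (5)

5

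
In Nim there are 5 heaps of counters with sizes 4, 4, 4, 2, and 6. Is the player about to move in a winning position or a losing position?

Losing position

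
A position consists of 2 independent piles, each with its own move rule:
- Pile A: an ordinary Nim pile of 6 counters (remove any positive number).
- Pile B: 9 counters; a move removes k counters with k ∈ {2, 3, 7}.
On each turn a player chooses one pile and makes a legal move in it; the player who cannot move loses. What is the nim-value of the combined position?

Pile A is a plain Nim pile of size 6, so its Grundy value is 6.
For pile B, compute g(0), g(1), … with moves {2, 3, 7}:
g(0) = mex{} = 0
g(1) = mex{} = 0
g(2) = mex{0} = 1
g(3) = mex{0} = 1
g(4) = mex{0,1} = 2
g(5) = mex{1} = 0
g(6) = mex{1,2} = 0
g(7) = mex{0,2} = 1
g(8) = mex{0} = 1
g(9) = mex{0,1} = 2
So g(9) = 2.
By the Sprague-Grundy theorem, the Grundy value of a sum of independent games is the XOR of the component values.
Combined value = 6 XOR 2 = 4.

4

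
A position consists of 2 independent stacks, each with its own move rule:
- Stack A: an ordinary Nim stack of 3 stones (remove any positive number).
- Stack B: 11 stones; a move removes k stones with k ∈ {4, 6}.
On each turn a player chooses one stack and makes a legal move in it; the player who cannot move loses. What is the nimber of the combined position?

Stack A is a plain Nim stack of size 3, so its Grundy value is 3.
Build the Grundy sequence for stack B with g(k) = mex{g(k−s) : s ∈ {4, 6}, s ≤ k}:
g(0) = mex{} = 0
g(1) = mex{} = 0
g(2) = mex{} = 0
g(3) = mex{} = 0
g(4) = mex{0} = 1
g(5) = mex{0} = 1
g(6) = mex{0} = 1
g(7) = mex{0} = 1
g(8) = mex{0,1} = 2
g(9) = mex{0,1} = 2
g(10) = mex{1} = 0
g(11) = mex{1} = 0
So g(11) = 0.
The value of a disjunctive sum is the nim-sum of the parts.
Combined value = 3 XOR 0 = 3.

3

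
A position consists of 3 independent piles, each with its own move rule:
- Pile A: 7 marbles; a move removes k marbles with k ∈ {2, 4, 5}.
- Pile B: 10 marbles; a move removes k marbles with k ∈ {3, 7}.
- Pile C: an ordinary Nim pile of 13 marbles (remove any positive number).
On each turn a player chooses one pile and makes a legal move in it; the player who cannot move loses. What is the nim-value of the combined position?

Grundy values for pile A (subtraction set {2, 4, 5}):
g(0) = mex{} = 0
g(1) = mex{} = 0
g(2) = mex{0} = 1
g(3) = mex{0} = 1
g(4) = mex{0,1} = 2
g(5) = mex{0,1} = 2
g(6) = mex{0,1,2} = 3
g(7) = mex{1,2} = 0
So g(7) = 0.
Grundy values for pile B (subtraction set {3, 7}):
g(0) = mex{} = 0
g(1) = mex{} = 0
g(2) = mex{} = 0
g(3) = mex{0} = 1
g(4) = mex{0} = 1
g(5) = mex{0} = 1
g(6) = mex{1} = 0
g(7) = mex{0,1} = 2
g(8) = mex{0,1} = 2
g(9) = mex{0} = 1
g(10) = mex{1,2} = 0
So g(10) = 0.
Pile C is a plain Nim pile of size 13, so its Grundy value is 13.
By the Sprague-Grundy theorem, the Grundy value of a sum of independent games is the XOR of the component values.
Combined value = 0 XOR 0 XOR 13 = 13.

13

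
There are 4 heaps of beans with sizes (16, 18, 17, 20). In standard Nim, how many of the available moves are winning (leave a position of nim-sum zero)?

1

Compute the nim-sum pairwise:
16 ⊕ 18 = 2
2 ⊕ 17 = 19
19 ⊕ 20 = 7
The overall nim-sum is X = 7. A heap of size p has a winning move iff p XOR X < p (reduce it to p XOR X).
  16: 16 XOR 7 = 23 ≥ 16 — no move.
  18: 18 XOR 7 = 21 ≥ 18 — no move.
  17: 17 XOR 7 = 22 ≥ 17 — no move.
  20: 20 XOR 7 = 19 < 20 — winning move (to 19).
That gives 1 winning move.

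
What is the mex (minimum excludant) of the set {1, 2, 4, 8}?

0 is not in the set, so the mex is 0.

0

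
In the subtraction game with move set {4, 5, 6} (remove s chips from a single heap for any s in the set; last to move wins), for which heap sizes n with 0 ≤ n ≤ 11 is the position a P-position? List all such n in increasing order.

0, 1, 2, 3, 10, 11

Grundy values for subtraction set {4, 5, 6}:
g(0) = mex{} = 0
g(1) = mex{} = 0
g(2) = mex{} = 0
g(3) = mex{} = 0
g(4) = mex{0} = 1
g(5) = mex{0} = 1
g(6) = mex{0} = 1
g(7) = mex{0} = 1
g(8) = mex{0,1} = 2
g(9) = mex{0,1} = 2
g(10) = mex{1} = 0
g(11) = mex{1} = 0
The P-positions (g = 0) in 0..11 are 0, 1, 2, 3, 10, 11.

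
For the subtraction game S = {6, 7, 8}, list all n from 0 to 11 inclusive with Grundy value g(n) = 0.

0, 1, 2, 3, 4, 5

Grundy values for subtraction set {6, 7, 8}:
k:     0  1  2  3  4  5  6  7  8  9 10 11
g(k):  0  0  0  0  0  0  1  1  1  1  1  1
The P-positions (g = 0) in 0..11 are 0, 1, 2, 3, 4, 5.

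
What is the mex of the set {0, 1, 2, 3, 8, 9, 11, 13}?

The values 0, 1, 2, 3 are all present; 4 is the first non-negative integer missing from the set.

4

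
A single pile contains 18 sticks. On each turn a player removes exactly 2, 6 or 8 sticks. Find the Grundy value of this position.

Build the Grundy sequence with g(k) = mex{g(k−s) : s ∈ {2, 6, 8}, s ≤ k}:
k:     0  1  2  3  4  5  6  7  8  9 10 11 12 13 14 15 16 17 18
g(k):  0  0  1  1  0  0  1  1  2  2  3  3  2  2  0  0  1  1  0
So g(18) = 0.

0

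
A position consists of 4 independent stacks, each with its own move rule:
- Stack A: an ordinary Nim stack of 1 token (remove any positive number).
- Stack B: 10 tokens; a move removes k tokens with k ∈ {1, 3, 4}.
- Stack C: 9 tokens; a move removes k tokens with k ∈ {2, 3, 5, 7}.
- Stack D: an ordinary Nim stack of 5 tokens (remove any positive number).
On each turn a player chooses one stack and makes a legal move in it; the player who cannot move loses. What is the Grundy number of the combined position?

Stack A is a plain Nim stack of size 1, so its Grundy value is 1.
Build the Grundy sequence for stack B with g(k) = mex{g(k−s) : s ∈ {1, 3, 4}, s ≤ k}:
g(0) = mex{} = 0
g(1) = mex{0} = 1
g(2) = mex{1} = 0
g(3) = mex{0} = 1
g(4) = mex{0,1} = 2
g(5) = mex{0,1,2} = 3
g(6) = mex{0,1,3} = 2
g(7) = mex{1,2} = 0
g(8) = mex{0,2,3} = 1
g(9) = mex{1,2,3} = 0
g(10) = mex{0,2} = 1
So g(10) = 1.
Grundy values for stack C (subtraction set {2, 3, 5, 7}):
k:     0  1  2  3  4  5  6  7  8  9
g(k):  0  0  1  1  2  2  3  3  4  0
So g(9) = 0.
Stack D is a plain Nim stack of size 5, so its Grundy value is 5.
The value of a disjunctive sum is the nim-sum of the parts.
Combined value = 1 ⊕ 1 ⊕ 0 ⊕ 5 = 5.

5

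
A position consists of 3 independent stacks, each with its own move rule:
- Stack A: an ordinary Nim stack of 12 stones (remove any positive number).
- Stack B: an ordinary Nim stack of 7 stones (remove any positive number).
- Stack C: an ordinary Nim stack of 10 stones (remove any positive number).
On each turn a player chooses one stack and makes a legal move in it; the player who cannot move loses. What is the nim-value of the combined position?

1

Stack A is a plain Nim stack of size 12, so its Grundy value is 12.
Stack B is a plain Nim stack of size 7, so its Grundy value is 7.
Stack C is a plain Nim stack of size 10, so its Grundy value is 10.
The value of a disjunctive sum is the nim-sum of the parts.
Combined value = 12 XOR 7 XOR 10 = 1.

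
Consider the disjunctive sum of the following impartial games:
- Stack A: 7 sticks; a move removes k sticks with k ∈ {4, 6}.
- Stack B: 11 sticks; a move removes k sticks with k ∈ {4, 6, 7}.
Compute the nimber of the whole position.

Build the Grundy sequence for stack A with g(k) = mex{g(k−s) : s ∈ {4, 6}, s ≤ k}:
k:     0  1  2  3  4  5  6  7
g(k):  0  0  0  0  1  1  1  1
So g(7) = 1.
Build the Grundy sequence for stack B with g(k) = mex{g(k−s) : s ∈ {4, 6, 7}, s ≤ k}:
g(0) = mex{} = 0
g(1) = mex{} = 0
g(2) = mex{} = 0
g(3) = mex{} = 0
g(4) = mex{0} = 1
g(5) = mex{0} = 1
g(6) = mex{0} = 1
g(7) = mex{0} = 1
g(8) = mex{0,1} = 2
g(9) = mex{0,1} = 2
g(10) = mex{0,1} = 2
g(11) = mex{1} = 0
So g(11) = 0.
The value of a disjunctive sum is the nim-sum of the parts.
Combined value = 1 ⊕ 0 = 1.

1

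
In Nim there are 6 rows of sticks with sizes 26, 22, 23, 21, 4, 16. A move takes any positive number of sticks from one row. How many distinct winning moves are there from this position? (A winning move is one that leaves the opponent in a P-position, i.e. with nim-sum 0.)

Compute the nim-sum pairwise:
26 ⊕ 22 = 12
12 ⊕ 23 = 27
27 ⊕ 21 = 14
14 ⊕ 4 = 10
10 ⊕ 16 = 26
The overall nim-sum is X = 26. A row of size p has a winning move iff p XOR X < p (reduce it to p XOR X).
  26: 26 XOR 26 = 0 < 26 — winning move (to 0).
  22: 22 XOR 26 = 12 < 22 — winning move (to 12).
  23: 23 XOR 26 = 13 < 23 — winning move (to 13).
  21: 21 XOR 26 = 15 < 21 — winning move (to 15).
  4: 4 XOR 26 = 30 ≥ 4 — no move.
  16: 16 XOR 26 = 10 < 16 — winning move (to 10).
That gives 5 winning moves.

5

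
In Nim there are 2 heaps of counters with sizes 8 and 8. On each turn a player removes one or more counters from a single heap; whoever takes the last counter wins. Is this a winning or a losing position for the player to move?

In binary:
  1000  (8)
  1000  (8)
  ----
  0000  (0)
The nim-sum is 0, so this is a P-position: the player to move is in a losing position under optimal play.

Losing position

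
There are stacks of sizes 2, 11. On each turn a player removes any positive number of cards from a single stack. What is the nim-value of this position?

9

Nim-sum: 2 ⊕ 11 = 9.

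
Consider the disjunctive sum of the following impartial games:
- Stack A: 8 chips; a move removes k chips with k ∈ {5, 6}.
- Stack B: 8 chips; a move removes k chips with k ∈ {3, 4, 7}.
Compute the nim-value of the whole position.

For stack A, compute g(0), g(1), … with moves {5, 6}:
g(0) = mex{} = 0
g(1) = mex{} = 0
g(2) = mex{} = 0
g(3) = mex{} = 0
g(4) = mex{} = 0
g(5) = mex{0} = 1
g(6) = mex{0} = 1
g(7) = mex{0} = 1
g(8) = mex{0} = 1
So g(8) = 1.
Grundy values for stack B (subtraction set {3, 4, 7}):
k:     0  1  2  3  4  5  6  7  8
g(k):  0  0  0  1  1  1  2  2  2
So g(8) = 2.
By the Sprague-Grundy theorem, the Grundy value of a sum of independent games is the XOR of the component values.
Combined value = 1 ⊕ 2 = 3.

3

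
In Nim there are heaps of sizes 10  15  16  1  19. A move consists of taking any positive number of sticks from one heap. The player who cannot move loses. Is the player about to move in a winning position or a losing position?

Compute the nim-sum pairwise:
10 ^ 15 = 5
5 ^ 16 = 21
21 ^ 1 = 20
20 ^ 19 = 7
The nim-sum is 7 ≠ 0, so this is an N-position: the player to move can win.

Winning position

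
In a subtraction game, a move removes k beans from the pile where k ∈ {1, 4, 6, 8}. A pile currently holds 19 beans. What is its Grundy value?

0

Grundy values for subtraction set {1, 4, 6, 8}:
k:     0  1  2  3  4  5  6  7  8  9 10 11 12 13 14 15 16 17 18 19
g(k):  0  1  0  1  2  0  1  0  1  2  3  2  0  1  0  1  2  0  1  0
So g(19) = 0.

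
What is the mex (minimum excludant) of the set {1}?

0 is not in the set, so the mex is 0.

0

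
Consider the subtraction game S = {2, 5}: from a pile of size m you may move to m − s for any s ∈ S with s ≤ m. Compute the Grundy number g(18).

0

Grundy values for subtraction set {2, 5}:
k:     0  1  2  3  4  5  6  7  8  9 10 11 12 13 14 15 16 17 18
g(k):  0  0  1  1  0  2  1  0  0  1  1  0  2  1  0  0  1  1  0
So g(18) = 0.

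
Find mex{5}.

0

0 is not in the set, so the mex is 0.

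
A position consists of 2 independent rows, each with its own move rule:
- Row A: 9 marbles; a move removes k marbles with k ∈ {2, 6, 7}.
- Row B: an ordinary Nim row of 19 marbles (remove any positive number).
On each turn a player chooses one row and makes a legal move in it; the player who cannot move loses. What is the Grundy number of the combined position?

For row A, compute g(0), g(1), … with moves {2, 6, 7}:
k:     0  1  2  3  4  5  6  7  8  9
g(k):  0  0  1  1  0  0  1  1  2  0
So g(9) = 0.
Row B is a plain Nim row of size 19, so its Grundy value is 19.
The value of a disjunctive sum is the nim-sum of the parts.
Combined value = 0 ⊕ 19 = 19.

19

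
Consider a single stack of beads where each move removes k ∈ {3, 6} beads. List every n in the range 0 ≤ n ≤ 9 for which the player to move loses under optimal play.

0, 1, 2, 9

Compute g(0), g(1), … for moves {3, 6}:
k:     0  1  2  3  4  5  6  7  8  9
g(k):  0  0  0  1  1  1  2  2  2  0
The P-positions (g = 0) in 0..9 are 0, 1, 2, 9.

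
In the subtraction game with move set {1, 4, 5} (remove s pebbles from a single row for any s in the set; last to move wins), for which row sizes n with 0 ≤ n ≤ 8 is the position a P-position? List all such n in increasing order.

0, 2, 8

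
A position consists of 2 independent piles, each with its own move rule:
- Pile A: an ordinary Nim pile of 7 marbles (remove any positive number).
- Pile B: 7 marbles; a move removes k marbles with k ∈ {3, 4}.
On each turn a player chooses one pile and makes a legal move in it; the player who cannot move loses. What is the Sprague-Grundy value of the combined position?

7

Pile A is a plain Nim pile of size 7, so its Grundy value is 7.
For pile B, compute g(0), g(1), … with moves {3, 4}:
g(0) = mex{} = 0
g(1) = mex{} = 0
g(2) = mex{} = 0
g(3) = mex{0} = 1
g(4) = mex{0} = 1
g(5) = mex{0} = 1
g(6) = mex{0,1} = 2
g(7) = mex{1} = 0
So g(7) = 0.
The value of a disjunctive sum is the nim-sum of the parts.
Combined value = 7 XOR 0 = 7.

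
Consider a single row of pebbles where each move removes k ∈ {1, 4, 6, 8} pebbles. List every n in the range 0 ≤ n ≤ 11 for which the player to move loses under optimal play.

Build the Grundy sequence with g(k) = mex{g(k−s) : s ∈ {1, 4, 6, 8}, s ≤ k}:
k:     0  1  2  3  4  5  6  7  8  9 10 11
g(k):  0  1  0  1  2  0  1  0  1  2  3  2
The P-positions (g = 0) in 0..11 are 0, 2, 5, 7.

0, 2, 5, 7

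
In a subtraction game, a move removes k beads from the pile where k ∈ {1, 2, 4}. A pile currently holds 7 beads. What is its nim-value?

1

Grundy values for subtraction set {1, 2, 4}:
g(0) = mex{} = 0
g(1) = mex{0} = 1
g(2) = mex{0,1} = 2
g(3) = mex{1,2} = 0
g(4) = mex{0,2} = 1
g(5) = mex{0,1} = 2
g(6) = mex{1,2} = 0
g(7) = mex{0,2} = 1
So g(7) = 1.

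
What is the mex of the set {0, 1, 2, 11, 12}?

The values 0, 1, 2 are all present; 3 is the first non-negative integer missing from the set.

3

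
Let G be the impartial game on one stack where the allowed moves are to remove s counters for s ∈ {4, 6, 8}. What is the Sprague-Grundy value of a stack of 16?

1

Grundy values for subtraction set {4, 6, 8}:
k:     0  1  2  3  4  5  6  7  8  9 10 11 12 13 14 15 16
g(k):  0  0  0  0  1  1  1  1  2  2  2  2  0  0  0  0  1
So g(16) = 1.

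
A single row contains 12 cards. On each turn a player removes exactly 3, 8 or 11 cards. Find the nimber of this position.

2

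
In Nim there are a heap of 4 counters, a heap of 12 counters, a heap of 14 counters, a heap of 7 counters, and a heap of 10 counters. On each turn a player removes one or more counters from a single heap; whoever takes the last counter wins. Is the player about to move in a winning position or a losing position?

Winning position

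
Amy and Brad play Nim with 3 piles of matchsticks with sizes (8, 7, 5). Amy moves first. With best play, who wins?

Amy wins

Nim-sum: 8 ⊕ 7 ⊕ 5 = 10.
The nim-sum is 10 ≠ 0, so this is an N-position: the player to move can win; Amy has a winning move.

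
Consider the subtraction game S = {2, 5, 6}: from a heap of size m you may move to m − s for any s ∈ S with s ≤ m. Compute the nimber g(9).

2

Build the Grundy sequence with g(k) = mex{g(k−s) : s ∈ {2, 5, 6}, s ≤ k}:
k:     0  1  2  3  4  5  6  7  8  9
g(k):  0  0  1  1  0  2  1  3  0  2
So g(9) = 2.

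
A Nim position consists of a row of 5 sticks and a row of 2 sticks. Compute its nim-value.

Nim-sum: 5 ⊕ 2 = 7.

7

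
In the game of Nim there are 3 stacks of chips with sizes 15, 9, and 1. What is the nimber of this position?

Bitwise XOR of the heap sizes:
  1111  (15)
  1001  (9)
  0001  (1)
  ----
  0111  (7)

7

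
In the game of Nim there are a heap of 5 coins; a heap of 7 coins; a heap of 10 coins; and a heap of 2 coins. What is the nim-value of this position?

Nim-sum: 5 ^ 7 ^ 10 ^ 2 = 10.

10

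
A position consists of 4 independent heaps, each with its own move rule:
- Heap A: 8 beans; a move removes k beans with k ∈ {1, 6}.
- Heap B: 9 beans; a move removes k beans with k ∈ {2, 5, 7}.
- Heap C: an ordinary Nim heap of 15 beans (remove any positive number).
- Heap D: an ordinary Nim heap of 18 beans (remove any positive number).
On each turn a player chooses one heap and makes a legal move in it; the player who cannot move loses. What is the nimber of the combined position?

30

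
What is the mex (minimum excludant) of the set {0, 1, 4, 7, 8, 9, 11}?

2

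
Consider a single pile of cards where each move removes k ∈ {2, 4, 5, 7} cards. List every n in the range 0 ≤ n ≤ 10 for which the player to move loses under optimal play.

Grundy values for subtraction set {2, 4, 5, 7}:
k:     0  1  2  3  4  5  6  7  8  9 10
g(k):  0  0  1  1  2  2  3  3  4  0  0
The P-positions (g = 0) in 0..10 are 0, 1, 9, 10.

0, 1, 9, 10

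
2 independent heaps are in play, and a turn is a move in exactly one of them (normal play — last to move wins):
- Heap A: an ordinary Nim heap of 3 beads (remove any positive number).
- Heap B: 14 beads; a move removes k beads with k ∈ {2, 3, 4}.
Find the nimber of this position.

2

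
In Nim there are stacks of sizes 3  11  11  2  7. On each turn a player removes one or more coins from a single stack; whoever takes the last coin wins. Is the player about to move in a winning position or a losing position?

Winning position

Compute the nim-sum pairwise:
3 XOR 11 = 8
8 XOR 11 = 3
3 XOR 2 = 1
1 XOR 7 = 6
The nim-sum is 6 ≠ 0, so this is an N-position: the player to move can win.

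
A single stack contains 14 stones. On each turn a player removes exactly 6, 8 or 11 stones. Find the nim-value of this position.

Compute g(0), g(1), … for moves {6, 8, 11}:
k:     0  1  2  3  4  5  6  7  8  9 10 11 12 13 14
g(k):  0  0  0  0  0  0  1  1  1  1  1  1  2  2  2
So g(14) = 2.

2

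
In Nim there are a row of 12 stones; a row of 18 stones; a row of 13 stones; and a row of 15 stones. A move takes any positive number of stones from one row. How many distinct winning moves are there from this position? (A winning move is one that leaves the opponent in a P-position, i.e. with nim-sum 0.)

1

Nim-sum: 12 ^ 18 ^ 13 ^ 15 = 28.
The overall nim-sum is X = 28. A row of size p has a winning move iff p XOR X < p (reduce it to p XOR X).
  12: 12 XOR 28 = 16 ≥ 12 — no move.
  18: 18 XOR 28 = 14 < 18 — winning move (to 14).
  13: 13 XOR 28 = 17 ≥ 13 — no move.
  15: 15 XOR 28 = 19 ≥ 15 — no move.
That gives 1 winning move.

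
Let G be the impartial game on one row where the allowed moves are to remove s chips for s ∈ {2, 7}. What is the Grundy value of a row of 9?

Compute g(0), g(1), … for moves {2, 7}:
k:     0  1  2  3  4  5  6  7  8  9
g(k):  0  0  1  1  0  0  1  1  2  0
So g(9) = 0.

0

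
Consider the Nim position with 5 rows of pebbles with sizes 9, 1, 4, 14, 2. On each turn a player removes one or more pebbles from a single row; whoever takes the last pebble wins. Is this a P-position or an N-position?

Compute the nim-sum pairwise:
9 ⊕ 1 = 8
8 ⊕ 4 = 12
12 ⊕ 14 = 2
2 ⊕ 2 = 0
The nim-sum is 0, so this is a P-position: the player to move is in a losing position under optimal play.

P-position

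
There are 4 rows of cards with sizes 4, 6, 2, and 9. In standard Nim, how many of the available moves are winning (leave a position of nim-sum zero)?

Bitwise XOR of the heap sizes:
  0100  (4)
  0110  (6)
  0010  (2)
  1001  (9)
  ----
  1001  (9)
The overall nim-sum is X = 9. A row of size p has a winning move iff p XOR X < p (reduce it to p XOR X).
  4: 4 XOR 9 = 13 ≥ 4 — no move.
  6: 6 XOR 9 = 15 ≥ 6 — no move.
  2: 2 XOR 9 = 11 ≥ 2 — no move.
  9: 9 XOR 9 = 0 < 9 — winning move (to 0).
That gives 1 winning move.

1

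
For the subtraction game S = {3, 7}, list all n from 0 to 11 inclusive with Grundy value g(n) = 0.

Build the Grundy sequence with g(k) = mex{g(k−s) : s ∈ {3, 7}, s ≤ k}:
k:     0  1  2  3  4  5  6  7  8  9 10 11
g(k):  0  0  0  1  1  1  0  2  2  1  0  0
The P-positions (g = 0) in 0..11 are 0, 1, 2, 6, 10, 11.

0, 1, 2, 6, 10, 11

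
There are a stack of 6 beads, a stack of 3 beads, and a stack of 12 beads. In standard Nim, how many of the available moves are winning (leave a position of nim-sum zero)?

1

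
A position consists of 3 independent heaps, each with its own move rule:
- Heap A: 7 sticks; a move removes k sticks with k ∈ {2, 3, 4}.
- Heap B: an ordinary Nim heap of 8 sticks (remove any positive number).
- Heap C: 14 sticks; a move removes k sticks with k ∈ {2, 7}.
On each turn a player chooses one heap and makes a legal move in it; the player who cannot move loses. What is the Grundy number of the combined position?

8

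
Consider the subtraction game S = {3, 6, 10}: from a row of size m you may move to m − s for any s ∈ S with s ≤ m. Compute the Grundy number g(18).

0

Build the Grundy sequence with g(k) = mex{g(k−s) : s ∈ {3, 6, 10}, s ≤ k}:
k:     0  1  2  3  4  5  6  7  8  9 10 11 12 13 14 15 16 17 18
g(k):  0  0  0  1  1  1  2  2  2  0  3  3  1  0  0  2  1  1  0
So g(18) = 0.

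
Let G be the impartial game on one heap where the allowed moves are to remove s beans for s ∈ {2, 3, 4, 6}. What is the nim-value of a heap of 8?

0

Build the Grundy sequence with g(k) = mex{g(k−s) : s ∈ {2, 3, 4, 6}, s ≤ k}:
k:     0  1  2  3  4  5  6  7  8
g(k):  0  0  1  1  2  2  3  3  0
So g(8) = 0.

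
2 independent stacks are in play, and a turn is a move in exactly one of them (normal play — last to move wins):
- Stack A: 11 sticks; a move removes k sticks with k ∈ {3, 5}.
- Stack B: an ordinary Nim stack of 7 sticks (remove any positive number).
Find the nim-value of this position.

6

Grundy values for stack A (subtraction set {3, 5}):
k:     0  1  2  3  4  5  6  7  8  9 10 11
g(k):  0  0  0  1  1  1  2  2  0  0  0  1
So g(11) = 1.
Stack B is a plain Nim stack of size 7, so its Grundy value is 7.
The value of a disjunctive sum is the nim-sum of the parts.
Combined value = 1 ⊕ 7 = 6.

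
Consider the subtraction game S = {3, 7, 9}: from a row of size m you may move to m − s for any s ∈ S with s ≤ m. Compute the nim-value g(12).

Grundy values for subtraction set {3, 7, 9}:
k:     0  1  2  3  4  5  6  7  8  9 10 11 12
g(k):  0  0  0  1  1  1  0  2  2  1  3  3  0
So g(12) = 0.

0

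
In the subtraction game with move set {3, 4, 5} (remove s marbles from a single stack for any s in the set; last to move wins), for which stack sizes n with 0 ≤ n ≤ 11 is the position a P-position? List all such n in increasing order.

Build the Grundy sequence with g(k) = mex{g(k−s) : s ∈ {3, 4, 5}, s ≤ k}:
k:     0  1  2  3  4  5  6  7  8  9 10 11
g(k):  0  0  0  1  1  1  2  2  0  0  0  1
The P-positions (g = 0) in 0..11 are 0, 1, 2, 8, 9, 10.

0, 1, 2, 8, 9, 10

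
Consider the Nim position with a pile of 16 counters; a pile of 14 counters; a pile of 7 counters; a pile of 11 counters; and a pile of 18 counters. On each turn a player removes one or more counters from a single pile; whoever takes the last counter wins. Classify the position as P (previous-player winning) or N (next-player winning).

Nim-sum: 16 ⊕ 14 ⊕ 7 ⊕ 11 ⊕ 18 = 0.
The nim-sum is 0, so this is a P-position: the player to move is in a losing position under optimal play.

P-position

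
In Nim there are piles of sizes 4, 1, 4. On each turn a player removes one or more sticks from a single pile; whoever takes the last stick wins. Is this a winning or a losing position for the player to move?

Winning position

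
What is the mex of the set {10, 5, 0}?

1

0 is in the set but 1 is not, so the mex is 1.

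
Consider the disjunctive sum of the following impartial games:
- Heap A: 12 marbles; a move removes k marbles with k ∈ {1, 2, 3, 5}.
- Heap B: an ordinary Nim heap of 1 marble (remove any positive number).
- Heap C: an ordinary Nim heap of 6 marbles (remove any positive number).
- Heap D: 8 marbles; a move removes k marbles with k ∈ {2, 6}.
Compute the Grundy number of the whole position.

7

Grundy values for heap A (subtraction set {1, 2, 3, 5}):
k:     0  1  2  3  4  5  6  7  8  9 10 11 12
g(k):  0  1  2  3  0  1  2  3  0  1  2  3  0
So g(12) = 0.
Heap B is a plain Nim heap of size 1, so its Grundy value is 1.
Heap C is a plain Nim heap of size 6, so its Grundy value is 6.
Build the Grundy sequence for heap D with g(k) = mex{g(k−s) : s ∈ {2, 6}, s ≤ k}:
g(0) = mex{} = 0
g(1) = mex{} = 0
g(2) = mex{0} = 1
g(3) = mex{0} = 1
g(4) = mex{1} = 0
g(5) = mex{1} = 0
g(6) = mex{0} = 1
g(7) = mex{0} = 1
g(8) = mex{1} = 0
So g(8) = 0.
The value of a disjunctive sum is the nim-sum of the parts.
Combined value = 0 XOR 1 XOR 6 XOR 0 = 7.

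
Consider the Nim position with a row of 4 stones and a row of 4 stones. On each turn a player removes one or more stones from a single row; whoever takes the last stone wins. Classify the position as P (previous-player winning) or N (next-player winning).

P-position

Compute the nim-sum pairwise:
4 ^ 4 = 0
The nim-sum is 0, so this is a P-position: the player to move is in a losing position under optimal play.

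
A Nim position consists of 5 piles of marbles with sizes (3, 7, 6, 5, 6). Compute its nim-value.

Nim-sum: 3 XOR 7 XOR 6 XOR 5 XOR 6 = 1.

1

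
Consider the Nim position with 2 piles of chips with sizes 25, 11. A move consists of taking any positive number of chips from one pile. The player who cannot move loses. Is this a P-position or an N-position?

Nim-sum: 25 ^ 11 = 18.
The nim-sum is 18 ≠ 0, so this is an N-position: the player to move can win.

N-position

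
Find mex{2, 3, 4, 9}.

0

0 is not in the set, so the mex is 0.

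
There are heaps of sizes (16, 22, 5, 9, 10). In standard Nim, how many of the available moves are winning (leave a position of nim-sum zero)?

0

Compute the nim-sum pairwise:
16 XOR 22 = 6
6 XOR 5 = 3
3 XOR 9 = 10
10 XOR 10 = 0
The nim-sum is already 0, so every move leaves a nonzero nim-sum — there are no winning moves.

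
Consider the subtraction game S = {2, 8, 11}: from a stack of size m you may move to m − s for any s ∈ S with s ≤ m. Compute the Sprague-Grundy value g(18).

Build the Grundy sequence with g(k) = mex{g(k−s) : s ∈ {2, 8, 11}, s ≤ k}:
k:     0  1  2  3  4  5  6  7  8  9 10 11 12 13 14 15 16 17 18
g(k):  0  0  1  1  0  0  1  1  2  2  0  3  1  2  0  3  1  0  2
So g(18) = 2.

2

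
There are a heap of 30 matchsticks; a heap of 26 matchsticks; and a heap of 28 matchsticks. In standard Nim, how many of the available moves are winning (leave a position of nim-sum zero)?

3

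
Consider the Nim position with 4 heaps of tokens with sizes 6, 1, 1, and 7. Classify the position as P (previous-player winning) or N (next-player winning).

N-position

Compute the nim-sum pairwise:
6 ⊕ 1 = 7
7 ⊕ 1 = 6
6 ⊕ 7 = 1
The nim-sum is 1 ≠ 0, so this is an N-position: the player to move can win.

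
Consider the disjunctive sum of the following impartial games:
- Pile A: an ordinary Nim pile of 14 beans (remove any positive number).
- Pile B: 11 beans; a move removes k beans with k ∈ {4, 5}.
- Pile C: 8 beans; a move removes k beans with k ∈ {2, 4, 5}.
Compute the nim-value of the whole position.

Pile A is a plain Nim pile of size 14, so its Grundy value is 14.
For pile B, compute g(0), g(1), … with moves {4, 5}:
k:     0  1  2  3  4  5  6  7  8  9 10 11
g(k):  0  0  0  0  1  1  1  1  2  0  0  0
So g(11) = 0.
Grundy values for pile C (subtraction set {2, 4, 5}):
g(0) = mex{} = 0
g(1) = mex{} = 0
g(2) = mex{0} = 1
g(3) = mex{0} = 1
g(4) = mex{0,1} = 2
g(5) = mex{0,1} = 2
g(6) = mex{0,1,2} = 3
g(7) = mex{1,2} = 0
g(8) = mex{1,2,3} = 0
So g(8) = 0.
The value of a disjunctive sum is the nim-sum of the parts.
Combined value = 14 XOR 0 XOR 0 = 14.

14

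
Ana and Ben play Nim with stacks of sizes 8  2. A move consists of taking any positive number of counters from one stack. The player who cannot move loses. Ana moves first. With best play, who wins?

Ana wins

Write each in binary and XOR column by column:
  1000  (8)
  0010  (2)
  ----
  1010  (10)
The nim-sum is 10 ≠ 0, so this is an N-position: the player to move can win; Ana has a winning move.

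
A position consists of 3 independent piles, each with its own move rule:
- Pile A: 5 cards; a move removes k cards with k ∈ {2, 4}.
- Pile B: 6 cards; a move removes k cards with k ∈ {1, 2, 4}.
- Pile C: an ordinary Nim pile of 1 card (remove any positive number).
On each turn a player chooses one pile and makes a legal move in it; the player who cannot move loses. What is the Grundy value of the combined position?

For pile A, compute g(0), g(1), … with moves {2, 4}:
g(0) = mex{} = 0
g(1) = mex{} = 0
g(2) = mex{0} = 1
g(3) = mex{0} = 1
g(4) = mex{0,1} = 2
g(5) = mex{0,1} = 2
So g(5) = 2.
For pile B, compute g(0), g(1), … with moves {1, 2, 4}:
g(0) = mex{} = 0
g(1) = mex{0} = 1
g(2) = mex{0,1} = 2
g(3) = mex{1,2} = 0
g(4) = mex{0,2} = 1
g(5) = mex{0,1} = 2
g(6) = mex{1,2} = 0
So g(6) = 0.
Pile C is a plain Nim pile of size 1, so its Grundy value is 1.
The value of a disjunctive sum is the nim-sum of the parts.
Combined value = 2 ⊕ 0 ⊕ 1 = 3.

3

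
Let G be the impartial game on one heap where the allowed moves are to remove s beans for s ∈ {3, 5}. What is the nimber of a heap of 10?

Compute g(0), g(1), … for moves {3, 5}:
k:     0  1  2  3  4  5  6  7  8  9 10
g(k):  0  0  0  1  1  1  2  2  0  0  0
So g(10) = 0.

0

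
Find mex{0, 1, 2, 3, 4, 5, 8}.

6

The values 0, 1, 2, 3, 4, 5 are all present; 6 is the first non-negative integer missing from the set.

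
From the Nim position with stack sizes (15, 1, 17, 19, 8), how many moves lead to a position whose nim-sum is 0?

1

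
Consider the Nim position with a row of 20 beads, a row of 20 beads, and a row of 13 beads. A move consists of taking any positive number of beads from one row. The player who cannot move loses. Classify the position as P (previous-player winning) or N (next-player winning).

Bitwise XOR of the heap sizes:
  10100  (20)
  10100  (20)
  01101  (13)
  -----
  01101  (13)
The nim-sum is 13 ≠ 0, so this is an N-position: the player to move can win.

N-position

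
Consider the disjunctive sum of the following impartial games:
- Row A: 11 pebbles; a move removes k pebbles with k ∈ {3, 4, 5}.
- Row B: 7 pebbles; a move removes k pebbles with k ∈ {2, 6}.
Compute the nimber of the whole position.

0

Grundy values for row A (subtraction set {3, 4, 5}):
g(0) = mex{} = 0
g(1) = mex{} = 0
g(2) = mex{} = 0
g(3) = mex{0} = 1
g(4) = mex{0} = 1
g(5) = mex{0} = 1
g(6) = mex{0,1} = 2
g(7) = mex{0,1} = 2
g(8) = mex{1} = 0
g(9) = mex{1,2} = 0
g(10) = mex{1,2} = 0
g(11) = mex{0,2} = 1
So g(11) = 1.
Build the Grundy sequence for row B with g(k) = mex{g(k−s) : s ∈ {2, 6}, s ≤ k}:
g(0) = mex{} = 0
g(1) = mex{} = 0
g(2) = mex{0} = 1
g(3) = mex{0} = 1
g(4) = mex{1} = 0
g(5) = mex{1} = 0
g(6) = mex{0} = 1
g(7) = mex{0} = 1
So g(7) = 1.
By the Sprague-Grundy theorem, the Grundy value of a sum of independent games is the XOR of the component values.
Combined value = 1 ⊕ 1 = 0.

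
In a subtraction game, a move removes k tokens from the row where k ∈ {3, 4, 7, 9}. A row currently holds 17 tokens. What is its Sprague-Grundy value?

Grundy values for subtraction set {3, 4, 7, 9}:
k:     0  1  2  3  4  5  6  7  8  9 10 11 12 13 14 15 16 17
g(k):  0  0  0  1  1  1  2  2  2  3  3  3  0  0  0  1  1  1
So g(17) = 1.

1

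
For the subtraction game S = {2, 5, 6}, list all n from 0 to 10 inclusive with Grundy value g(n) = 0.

0, 1, 4, 8

Compute g(0), g(1), … for moves {2, 5, 6}:
g(0) = mex{} = 0
g(1) = mex{} = 0
g(2) = mex{0} = 1
g(3) = mex{0} = 1
g(4) = mex{1} = 0
g(5) = mex{0,1} = 2
g(6) = mex{0} = 1
g(7) = mex{0,1,2} = 3
g(8) = mex{1} = 0
g(9) = mex{0,1,3} = 2
g(10) = mex{0,2} = 1
The P-positions (g = 0) in 0..10 are 0, 1, 4, 8.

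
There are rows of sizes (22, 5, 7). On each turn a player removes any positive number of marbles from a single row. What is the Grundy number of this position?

20

Compute the nim-sum pairwise:
22 ⊕ 5 = 19
19 ⊕ 7 = 20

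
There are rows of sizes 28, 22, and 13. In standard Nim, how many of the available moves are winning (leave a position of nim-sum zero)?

3

In binary:
  11100  (28)
  10110  (22)
  01101  (13)
  -----
  00111  (7)
The overall nim-sum is X = 7. A row of size p has a winning move iff p XOR X < p (reduce it to p XOR X).
  28: 28 XOR 7 = 27 < 28 — winning move (to 27).
  22: 22 XOR 7 = 17 < 22 — winning move (to 17).
  13: 13 XOR 7 = 10 < 13 — winning move (to 10).
That gives 3 winning moves.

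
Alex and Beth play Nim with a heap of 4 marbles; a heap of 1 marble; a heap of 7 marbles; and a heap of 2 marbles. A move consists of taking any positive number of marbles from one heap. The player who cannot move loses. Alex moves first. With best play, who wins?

Beth wins

Bitwise XOR of the heap sizes:
  100  (4)
  001  (1)
  111  (7)
  010  (2)
  ---
  000  (0)
The nim-sum is 0, so this is a P-position: the player to move is in a losing position under optimal play; Alex is about to move from it and so loses — Beth wins.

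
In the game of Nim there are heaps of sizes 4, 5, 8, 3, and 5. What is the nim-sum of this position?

Nim-sum: 4 ⊕ 5 ⊕ 8 ⊕ 3 ⊕ 5 = 15.

15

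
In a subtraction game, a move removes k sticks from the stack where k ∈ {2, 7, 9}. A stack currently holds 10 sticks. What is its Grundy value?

3

Compute g(0), g(1), … for moves {2, 7, 9}:
k:     0  1  2  3  4  5  6  7  8  9 10
g(k):  0  0  1  1  0  0  1  1  2  2  3
So g(10) = 3.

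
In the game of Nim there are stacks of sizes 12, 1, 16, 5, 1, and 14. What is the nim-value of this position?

23

Nim-sum: 12 XOR 1 XOR 16 XOR 5 XOR 1 XOR 14 = 23.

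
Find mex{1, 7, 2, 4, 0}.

3

The values 0, 1, 2 are all present; 3 is the first non-negative integer missing from the set.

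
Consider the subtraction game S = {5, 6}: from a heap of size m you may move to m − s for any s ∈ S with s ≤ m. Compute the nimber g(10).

2

Grundy values for subtraction set {5, 6}:
g(0) = mex{} = 0
g(1) = mex{} = 0
g(2) = mex{} = 0
g(3) = mex{} = 0
g(4) = mex{} = 0
g(5) = mex{0} = 1
g(6) = mex{0} = 1
g(7) = mex{0} = 1
g(8) = mex{0} = 1
g(9) = mex{0} = 1
g(10) = mex{0,1} = 2
So g(10) = 2.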